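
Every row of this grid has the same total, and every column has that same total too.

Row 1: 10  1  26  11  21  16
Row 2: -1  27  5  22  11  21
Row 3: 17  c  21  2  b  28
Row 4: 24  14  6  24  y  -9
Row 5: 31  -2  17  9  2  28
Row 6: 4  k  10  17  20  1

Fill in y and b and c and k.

Rows 1 and 2 both sum to 85, so that's the common total.
Row 6 has 4 + 10 + 17 + 20 + 1 = 52; the blank must be 85 − 52 = 33.
Column 2 has 1 + 27 + 14 − 2 + 33 = 73; the blank must be 85 − 73 = 12.
Row 3 has 17 + 12 + 21 + 2 + 28 = 80; the blank must be 85 − 80 = 5.
Row 4 has 24 + 14 + 6 + 24 − 9 = 59; the blank must be 85 − 59 = 26.

y = 26, b = 5, c = 12, k = 33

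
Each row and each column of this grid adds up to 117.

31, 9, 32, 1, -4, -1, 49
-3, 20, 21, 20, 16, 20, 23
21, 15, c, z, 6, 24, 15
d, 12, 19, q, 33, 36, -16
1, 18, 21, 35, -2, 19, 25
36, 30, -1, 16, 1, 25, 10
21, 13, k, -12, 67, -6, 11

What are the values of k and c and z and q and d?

k = 23, c = 2, z = 34, q = 23, d = 10

Row 7 has 21 + 13 − 12 + 67 − 6 + 11 = 94; the blank must be 117 − 94 = 23.
Column 1 has 31 − 3 + 21 + 1 + 36 + 21 = 107; the blank must be 117 − 107 = 10.
Row 4 has 10 + 12 + 19 + 33 + 36 − 16 = 94; the blank must be 117 − 94 = 23.
Column 4 has 1 + 20 + 23 + 35 + 16 − 12 = 83; the blank must be 117 − 83 = 34.
Row 3 has 21 + 15 + 34 + 6 + 24 + 15 = 115; the blank must be 117 − 115 = 2.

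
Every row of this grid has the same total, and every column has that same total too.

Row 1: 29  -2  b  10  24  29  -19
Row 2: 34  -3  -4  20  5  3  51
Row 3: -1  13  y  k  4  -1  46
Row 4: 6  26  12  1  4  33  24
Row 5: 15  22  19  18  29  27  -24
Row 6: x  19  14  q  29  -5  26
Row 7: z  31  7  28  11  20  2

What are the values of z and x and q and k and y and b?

Rows 2 and 4 both sum to 106, so that's the common total.
Row 7: 31 + 7 + 28 + 11 + 20 + 2 = 99, so its missing entry is 106 − 99 = 7.
Row 1: 29 − 2 + 10 + 24 + 29 − 19 = 71, so its missing entry is 106 − 71 = 35.
Column 1: 29 + 34 − 1 + 6 + 15 + 7 = 90, so its missing entry is 106 − 90 = 16.
Column 3: 35 − 4 + 12 + 19 + 14 + 7 = 83, so its missing entry is 106 − 83 = 23.
Row 3: -1 + 13 + 23 + 4 − 1 + 46 = 84, so its missing entry is 106 − 84 = 22.
Row 6: 16 + 19 + 14 + 29 − 5 + 26 = 99, so its missing entry is 106 − 99 = 7.

z = 7, x = 16, q = 7, k = 22, y = 23, b = 35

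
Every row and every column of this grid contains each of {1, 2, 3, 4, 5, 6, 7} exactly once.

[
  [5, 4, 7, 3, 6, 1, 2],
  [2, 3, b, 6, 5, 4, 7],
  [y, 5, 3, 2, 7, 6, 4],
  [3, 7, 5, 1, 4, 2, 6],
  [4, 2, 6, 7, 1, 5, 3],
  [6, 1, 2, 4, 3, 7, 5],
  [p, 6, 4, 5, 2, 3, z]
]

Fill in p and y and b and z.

p = 7, y = 1, b = 1, z = 1

At (row 7, col 7): column 7 already has {2, 3, 4, 5, 6, 7}, so the value is 1.
Cell (2,3): row 2 already has {2, 3, 4, 5, 6, 7} → 1.
For row 3, column 1: row 3 already has {2, 3, 4, 5, 6, 7}; that leaves 1.
For row 7, column 1: row 7 already has {1, 2, 3, 4, 5, 6}; that leaves 7.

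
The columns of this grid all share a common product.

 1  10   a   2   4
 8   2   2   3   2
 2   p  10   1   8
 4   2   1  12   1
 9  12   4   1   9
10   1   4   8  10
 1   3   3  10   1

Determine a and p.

a = 6, p = 4

Columns 4 and 5 each multiply to 5760, so every column has product 5760.
Column 3: 2×10×1×4×4×3 = 960, so the missing entry is 5760 ÷ 960 = 6.
Column 2: 10×2×2×12×1×3 = 1440, so the missing entry is 5760 ÷ 1440 = 4.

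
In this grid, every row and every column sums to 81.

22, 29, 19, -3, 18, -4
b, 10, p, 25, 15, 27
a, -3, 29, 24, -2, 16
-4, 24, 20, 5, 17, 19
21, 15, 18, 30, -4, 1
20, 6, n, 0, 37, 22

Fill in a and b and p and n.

Row 3 has -3 + 29 + 24 − 2 + 16 = 64; the blank must be 81 − 64 = 17.
Column 1 has 22 + 17 − 4 + 21 + 20 = 76; the blank must be 81 − 76 = 5.
Row 2 has 5 + 10 + 25 + 15 + 27 = 82; the blank must be 81 − 82 = -1.
Row 6 has 20 + 6 + 0 + 37 + 22 = 85; the blank must be 81 − 85 = -4.

a = 17, b = 5, p = -1, n = -4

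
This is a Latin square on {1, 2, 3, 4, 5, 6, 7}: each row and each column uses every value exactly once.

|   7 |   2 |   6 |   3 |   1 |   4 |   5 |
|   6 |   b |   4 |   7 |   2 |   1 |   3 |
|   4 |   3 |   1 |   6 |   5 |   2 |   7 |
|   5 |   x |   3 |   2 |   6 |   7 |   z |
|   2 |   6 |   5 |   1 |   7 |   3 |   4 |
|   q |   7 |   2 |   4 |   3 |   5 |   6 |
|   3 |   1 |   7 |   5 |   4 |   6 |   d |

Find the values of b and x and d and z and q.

b = 5, x = 4, d = 2, z = 1, q = 1

For row 2, column 2: row 2 already has {1, 2, 3, 4, 6, 7}; that leaves 5.
At (row 4, col 2): column 2 already has {1, 2, 3, 5, 6, 7}, so the value is 4.
Cell (6,1): row 6 already has {2, 3, 4, 5, 6, 7} → 1.
Cell (4,7): row 4 already has {2, 3, 4, 5, 6, 7} → 1.
Cell (7,7): row 7 already has {1, 3, 4, 5, 6, 7} → 2.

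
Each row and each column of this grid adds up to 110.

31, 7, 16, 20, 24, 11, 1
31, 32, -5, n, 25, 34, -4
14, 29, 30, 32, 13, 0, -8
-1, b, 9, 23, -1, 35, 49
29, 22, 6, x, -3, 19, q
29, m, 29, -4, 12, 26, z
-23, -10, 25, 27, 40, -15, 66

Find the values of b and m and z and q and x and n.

b = -4, m = 34, z = -16, q = 22, x = 15, n = -3

Row 4 has -1 + 9 + 23 − 1 + 35 + 49 = 114; the blank must be 110 − 114 = -4.
Column 2 has 7 + 32 + 29 − 4 + 22 − 10 = 76; the blank must be 110 − 76 = 34.
Row 6 has 29 + 34 + 29 − 4 + 12 + 26 = 126; the blank must be 110 − 126 = -16.
Column 7 has 1 − 4 − 8 + 49 − 16 + 66 = 88; the blank must be 110 − 88 = 22.
Row 5 has 29 + 22 + 6 − 3 + 19 + 22 = 95; the blank must be 110 − 95 = 15.
Row 2 has 31 + 32 − 5 + 25 + 34 − 4 = 113; the blank must be 110 − 113 = -3.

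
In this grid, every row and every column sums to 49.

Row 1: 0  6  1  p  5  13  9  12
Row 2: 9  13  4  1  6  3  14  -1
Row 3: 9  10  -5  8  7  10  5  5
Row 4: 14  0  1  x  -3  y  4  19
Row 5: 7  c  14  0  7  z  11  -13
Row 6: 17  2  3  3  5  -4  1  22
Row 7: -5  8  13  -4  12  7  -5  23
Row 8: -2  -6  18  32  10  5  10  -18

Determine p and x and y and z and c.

p = 3, x = 6, y = 8, z = 7, c = 16

Row 1 has 0 + 6 + 1 + 5 + 13 + 9 + 12 = 46; the blank must be 49 − 46 = 3.
Column 4 has 3 + 1 + 8 + 0 + 3 − 4 + 32 = 43; the blank must be 49 − 43 = 6.
Column 2 has 6 + 13 + 10 + 0 + 2 + 8 − 6 = 33; the blank must be 49 − 33 = 16.
Row 5 has 7 + 16 + 14 + 0 + 7 + 11 − 13 = 42; the blank must be 49 − 42 = 7.
Row 4 has 14 + 0 + 1 + 6 − 3 + 4 + 19 = 41; the blank must be 49 − 41 = 8.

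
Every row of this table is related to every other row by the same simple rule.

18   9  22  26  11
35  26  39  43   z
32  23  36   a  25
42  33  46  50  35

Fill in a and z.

The difference between any two rows is the same in every column — this is an addition table with the headers hidden.
Row 3 minus row 1 is 23 − 9 = 14, so its entry in column 4 is 26 + 14 = 40.
Row 2 minus row 1 is 26 − 9 = 17, so its entry in column 5 is 11 + 17 = 28.

a = 40, z = 28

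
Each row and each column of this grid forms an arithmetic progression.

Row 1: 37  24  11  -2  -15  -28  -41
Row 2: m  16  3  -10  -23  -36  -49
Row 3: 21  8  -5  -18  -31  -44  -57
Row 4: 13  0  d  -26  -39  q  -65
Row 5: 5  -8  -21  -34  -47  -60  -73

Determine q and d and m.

Along each row the entries change by -13 per step; down each column they change by -8.
Row 4: from 13 at column 1, stepping by -13 to column 6 gives -52.
Row 4: from 13 at column 1, stepping by -13 to column 3 gives -13.
Row 2: from 16 at column 2, stepping by -13 to column 1 gives 29.

q = -52, d = -13, m = 29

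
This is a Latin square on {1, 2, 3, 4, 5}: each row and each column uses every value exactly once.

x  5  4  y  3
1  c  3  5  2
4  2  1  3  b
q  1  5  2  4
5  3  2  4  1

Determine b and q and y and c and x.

At (row 3, col 5): row 3 already has {1, 2, 3, 4}, so the value is 5.
At (row 2, col 2): row 2 already has {1, 2, 3, 5}, so the value is 4.
Cell (1,4): column 4 already has {2, 3, 4, 5} → 1.
Cell (1,1): row 1 already has {1, 3, 4, 5} → 2.
At (row 4, col 1): row 4 already has {1, 2, 4, 5}, so the value is 3.

b = 5, q = 3, y = 1, c = 4, x = 2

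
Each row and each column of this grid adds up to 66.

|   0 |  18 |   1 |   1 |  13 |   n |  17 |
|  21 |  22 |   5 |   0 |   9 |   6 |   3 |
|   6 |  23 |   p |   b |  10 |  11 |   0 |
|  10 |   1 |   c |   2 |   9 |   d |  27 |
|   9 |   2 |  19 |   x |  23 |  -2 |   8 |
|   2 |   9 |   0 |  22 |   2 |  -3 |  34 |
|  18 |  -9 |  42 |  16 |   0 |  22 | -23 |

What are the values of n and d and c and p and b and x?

n = 16, d = 16, c = 1, p = -2, b = 18, x = 7

Row 5: 9 + 2 + 19 + 23 − 2 + 8 = 59, so its missing entry is 66 − 59 = 7.
Column 4: 1 + 0 + 2 + 7 + 22 + 16 = 48, so its missing entry is 66 − 48 = 18.
Row 1: 0 + 18 + 1 + 1 + 13 + 17 = 50, so its missing entry is 66 − 50 = 16.
Row 3: 6 + 23 + 18 + 10 + 11 + 0 = 68, so its missing entry is 66 − 68 = -2.
Column 3: 1 + 5 − 2 + 19 + 0 + 42 = 65, so its missing entry is 66 − 65 = 1.
Row 4: 10 + 1 + 1 + 2 + 9 + 27 = 50, so its missing entry is 66 − 50 = 16.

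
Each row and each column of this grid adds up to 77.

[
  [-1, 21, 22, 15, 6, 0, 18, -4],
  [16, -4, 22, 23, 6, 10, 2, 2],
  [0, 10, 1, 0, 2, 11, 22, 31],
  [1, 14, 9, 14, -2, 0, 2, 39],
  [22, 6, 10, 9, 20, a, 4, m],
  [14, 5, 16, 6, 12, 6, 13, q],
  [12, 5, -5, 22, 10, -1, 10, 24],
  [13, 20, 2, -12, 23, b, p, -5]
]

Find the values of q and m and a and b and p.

q = 5, m = -15, a = 21, b = 30, p = 6

Row 6 has 14 + 5 + 16 + 6 + 12 + 6 + 13 = 72; the blank must be 77 − 72 = 5.
Column 7 has 18 + 2 + 22 + 2 + 4 + 13 + 10 = 71; the blank must be 77 − 71 = 6.
Row 8 has 13 + 20 + 2 − 12 + 23 + 6 − 5 = 47; the blank must be 77 − 47 = 30.
Column 6 has 0 + 10 + 11 + 0 + 6 − 1 + 30 = 56; the blank must be 77 − 56 = 21.
Row 5 has 22 + 6 + 10 + 9 + 20 + 21 + 4 = 92; the blank must be 77 − 92 = -15.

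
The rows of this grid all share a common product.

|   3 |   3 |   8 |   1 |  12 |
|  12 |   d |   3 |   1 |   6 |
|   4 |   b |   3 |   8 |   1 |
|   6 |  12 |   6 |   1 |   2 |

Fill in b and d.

b = 9, d = 4

Rows 1 and 4 each multiply to 864, so every row has product 864.
Row 3: 4×3×8×1 = 96, so the missing entry is 864 ÷ 96 = 9.
Row 2: 12×3×1×6 = 216, so the missing entry is 864 ÷ 216 = 4.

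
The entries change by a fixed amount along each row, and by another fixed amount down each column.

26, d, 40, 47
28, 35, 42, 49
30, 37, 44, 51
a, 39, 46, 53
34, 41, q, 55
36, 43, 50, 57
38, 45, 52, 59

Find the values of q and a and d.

q = 48, a = 32, d = 33

Along each row the entries change by 7 per step; down each column they change by 2.
Row 5: from 34 at column 1, stepping by 7 to column 3 gives 48.
Row 4: from 39 at column 2, stepping by 7 to column 1 gives 32.
Row 1: from 26 at column 1, stepping by 7 to column 2 gives 33.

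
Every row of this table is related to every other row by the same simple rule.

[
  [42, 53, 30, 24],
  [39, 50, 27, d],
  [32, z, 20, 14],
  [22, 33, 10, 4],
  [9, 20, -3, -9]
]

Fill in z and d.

z = 43, d = 21

The difference between any two rows is the same in every column — this is an addition table with the headers hidden.
Row 3 minus row 1 is 20 − 30 = -10, so its entry in column 2 is 53 + (-10) = 43.
Row 2 minus row 1 is 27 − 30 = -3, so its entry in column 4 is 24 + (-3) = 21.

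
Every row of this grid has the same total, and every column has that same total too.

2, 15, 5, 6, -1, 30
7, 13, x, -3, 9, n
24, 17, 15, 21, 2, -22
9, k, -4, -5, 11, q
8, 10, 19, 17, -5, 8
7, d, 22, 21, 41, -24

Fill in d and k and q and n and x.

d = -10, k = 12, q = 34, n = 31, x = 0

Rows 1 and 3 both sum to 57, so that's the common total.
Column 3: 5 + 15 − 4 + 19 + 22 = 57, so its missing entry is 57 − 57 = 0.
Row 2: 7 + 13 + 0 − 3 + 9 = 26, so its missing entry is 57 − 26 = 31.
Row 6: 7 + 22 + 21 + 41 − 24 = 67, so its missing entry is 57 − 67 = -10.
Column 2: 15 + 13 + 17 + 10 − 10 = 45, so its missing entry is 57 − 45 = 12.
Row 4: 9 + 12 − 4 − 5 + 11 = 23, so its missing entry is 57 − 23 = 34.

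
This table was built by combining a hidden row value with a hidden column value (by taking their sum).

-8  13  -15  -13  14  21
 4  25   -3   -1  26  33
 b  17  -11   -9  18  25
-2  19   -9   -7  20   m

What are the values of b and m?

b = -4, m = 27

The difference between any two rows is the same in every column — this is an addition table with the headers hidden.
Row 3 minus row 1 is -11 − (-15) = 4, so its entry in column 1 is -8 + 4 = -4.
Row 4 minus row 1 is -9 − (-15) = 6, so its entry in column 6 is 21 + 6 = 27.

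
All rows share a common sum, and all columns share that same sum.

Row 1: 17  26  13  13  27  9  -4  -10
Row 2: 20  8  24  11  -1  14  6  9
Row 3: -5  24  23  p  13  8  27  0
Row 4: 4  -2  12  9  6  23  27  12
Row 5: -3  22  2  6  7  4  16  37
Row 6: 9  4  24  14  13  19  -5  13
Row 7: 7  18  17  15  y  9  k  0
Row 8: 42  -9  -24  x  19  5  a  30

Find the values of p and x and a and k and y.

Rows 1 and 2 both sum to 91, so that's the common total.
The known cells in column 5 total 84, leaving 91 − 84 = 7 for the blank.
The known cells in row 3 total 90, leaving 91 − 90 = 1 for the blank.
The known cells in column 4 total 69, leaving 91 − 69 = 22 for the blank.
The known cells in row 8 total 85, leaving 91 − 85 = 6 for the blank.
The known cells in row 7 total 73, leaving 91 − 73 = 18 for the blank.

p = 1, x = 22, a = 6, k = 18, y = 7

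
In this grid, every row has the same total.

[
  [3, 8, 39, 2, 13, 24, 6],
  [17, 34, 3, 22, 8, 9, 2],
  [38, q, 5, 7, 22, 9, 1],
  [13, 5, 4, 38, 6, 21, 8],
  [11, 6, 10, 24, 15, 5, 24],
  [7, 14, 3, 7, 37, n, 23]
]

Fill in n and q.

n = 4, q = 13

Row 1 sums to 95 and so does row 2; that's the common total.
In row 6 the known cells total 91, leaving 95 − 91 = 4.
In row 3 the known cells total 82, leaving 95 − 82 = 13.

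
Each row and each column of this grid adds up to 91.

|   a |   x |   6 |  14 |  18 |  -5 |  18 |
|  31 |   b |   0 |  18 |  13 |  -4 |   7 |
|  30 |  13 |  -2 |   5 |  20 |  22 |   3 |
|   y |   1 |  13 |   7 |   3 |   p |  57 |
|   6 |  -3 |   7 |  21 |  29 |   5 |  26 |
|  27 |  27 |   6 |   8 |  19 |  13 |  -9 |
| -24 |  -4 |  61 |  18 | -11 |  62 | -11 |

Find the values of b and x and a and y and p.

b = 26, x = 31, a = 9, y = 12, p = -2

The known cells in row 2 total 65, leaving 91 − 65 = 26 for the blank.
The known cells in column 2 total 60, leaving 91 − 60 = 31 for the blank.
The known cells in row 1 total 82, leaving 91 − 82 = 9 for the blank.
The known cells in column 1 total 79, leaving 91 − 79 = 12 for the blank.
The known cells in row 4 total 93, leaving 91 − 93 = -2 for the blank.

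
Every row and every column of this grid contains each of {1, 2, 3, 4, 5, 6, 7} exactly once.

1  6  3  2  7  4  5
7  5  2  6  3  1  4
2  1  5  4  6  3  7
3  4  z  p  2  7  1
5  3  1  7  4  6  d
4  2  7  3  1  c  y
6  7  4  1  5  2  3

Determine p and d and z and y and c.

At (row 6, col 6): column 6 already has {1, 2, 3, 4, 6, 7}, so the value is 5.
At (row 5, col 7): row 5 already has {1, 3, 4, 5, 6, 7}, so the value is 2.
For row 4, column 4: column 4 already has {1, 2, 3, 4, 6, 7}; that leaves 5.
For row 6, column 7: row 6 already has {1, 2, 3, 4, 5, 7}; that leaves 6.
At (row 4, col 3): row 4 already has {1, 2, 3, 4, 5, 7}, so the value is 6.

p = 5, d = 2, z = 6, y = 6, c = 5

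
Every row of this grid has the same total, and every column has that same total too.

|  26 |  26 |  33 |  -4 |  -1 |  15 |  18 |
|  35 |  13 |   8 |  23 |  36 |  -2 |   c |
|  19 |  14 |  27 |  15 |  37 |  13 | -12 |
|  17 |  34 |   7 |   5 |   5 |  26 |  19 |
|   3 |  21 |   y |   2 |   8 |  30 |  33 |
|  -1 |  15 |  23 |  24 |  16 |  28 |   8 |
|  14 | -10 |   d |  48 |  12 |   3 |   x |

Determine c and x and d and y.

c = 0, x = 47, d = -1, y = 16

Rows 1 and 3 both sum to 113, so that's the common total.
Row 2 has 35 + 13 + 8 + 23 + 36 − 2 = 113; the blank must be 113 − 113 = 0.
Column 7 has 18 + 0 − 12 + 19 + 33 + 8 = 66; the blank must be 113 − 66 = 47.
Row 7 has 14 − 10 + 48 + 12 + 3 + 47 = 114; the blank must be 113 − 114 = -1.
Row 5 has 3 + 21 + 2 + 8 + 30 + 33 = 97; the blank must be 113 − 97 = 16.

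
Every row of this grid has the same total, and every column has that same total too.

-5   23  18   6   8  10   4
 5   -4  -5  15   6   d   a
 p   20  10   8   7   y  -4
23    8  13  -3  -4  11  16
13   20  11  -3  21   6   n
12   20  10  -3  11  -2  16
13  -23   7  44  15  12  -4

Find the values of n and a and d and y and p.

n = -4, a = 40, d = 7, y = 20, p = 3

Rows 1 and 4 both sum to 64, so that's the common total.
Row 5: 13 + 20 + 11 − 3 + 21 + 6 = 68, so its missing entry is 64 − 68 = -4.
Column 1: -5 + 5 + 23 + 13 + 12 + 13 = 61, so its missing entry is 64 − 61 = 3.
Column 7: 4 − 4 + 16 − 4 + 16 − 4 = 24, so its missing entry is 64 − 24 = 40.
Row 2: 5 − 4 − 5 + 15 + 6 + 40 = 57, so its missing entry is 64 − 57 = 7.
Row 3: 3 + 20 + 10 + 8 + 7 − 4 = 44, so its missing entry is 64 − 44 = 20.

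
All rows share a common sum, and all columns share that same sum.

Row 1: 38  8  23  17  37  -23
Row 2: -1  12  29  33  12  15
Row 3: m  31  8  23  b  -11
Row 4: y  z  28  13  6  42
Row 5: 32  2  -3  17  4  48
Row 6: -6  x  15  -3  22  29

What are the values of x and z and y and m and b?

Rows 1 and 2 both sum to 100, so that's the common total.
Column 5 has 37 + 12 + 6 + 4 + 22 = 81; the blank must be 100 − 81 = 19.
Row 3 has 31 + 8 + 23 + 19 − 11 = 70; the blank must be 100 − 70 = 30.
Row 6 has -6 + 15 − 3 + 22 + 29 = 57; the blank must be 100 − 57 = 43.
Column 2 has 8 + 12 + 31 + 2 + 43 = 96; the blank must be 100 − 96 = 4.
Row 4 has 4 + 28 + 13 + 6 + 42 = 93; the blank must be 100 − 93 = 7.

x = 43, z = 4, y = 7, m = 30, b = 19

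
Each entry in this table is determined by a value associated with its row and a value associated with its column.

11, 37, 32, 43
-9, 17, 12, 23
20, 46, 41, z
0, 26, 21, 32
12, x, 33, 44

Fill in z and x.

z = 52, x = 38

The difference between any two rows is the same in every column — this is an addition table with the headers hidden.
Row 3 minus row 1 is 20 − 11 = 9, so its entry in column 4 is 43 + 9 = 52.
Row 5 minus row 1 is 12 − 11 = 1, so its entry in column 2 is 37 + 1 = 38.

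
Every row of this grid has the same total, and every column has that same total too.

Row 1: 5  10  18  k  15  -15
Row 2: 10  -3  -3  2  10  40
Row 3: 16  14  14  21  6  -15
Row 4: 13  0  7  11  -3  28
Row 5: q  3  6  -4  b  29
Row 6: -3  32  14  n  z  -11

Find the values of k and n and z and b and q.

Rows 2 and 3 both sum to 56, so that's the common total.
The known cells in column 1 total 41, leaving 56 − 41 = 15 for the blank.
The known cells in row 5 total 49, leaving 56 − 49 = 7 for the blank.
The known cells in column 5 total 35, leaving 56 − 35 = 21 for the blank.
The known cells in row 1 total 33, leaving 56 − 33 = 23 for the blank.
The known cells in row 6 total 53, leaving 56 − 53 = 3 for the blank.

k = 23, n = 3, z = 21, b = 7, q = 15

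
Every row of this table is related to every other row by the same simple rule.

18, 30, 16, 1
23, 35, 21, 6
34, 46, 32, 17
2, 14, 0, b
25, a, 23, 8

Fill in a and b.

The difference between any two rows is the same in every column — this is an addition table with the headers hidden.
Row 5 minus row 1 is 23 − 16 = 7, so its entry in column 2 is 30 + 7 = 37.
Row 4 minus row 1 is 0 − 16 = -16, so its entry in column 4 is 1 + (-16) = -15.

a = 37, b = -15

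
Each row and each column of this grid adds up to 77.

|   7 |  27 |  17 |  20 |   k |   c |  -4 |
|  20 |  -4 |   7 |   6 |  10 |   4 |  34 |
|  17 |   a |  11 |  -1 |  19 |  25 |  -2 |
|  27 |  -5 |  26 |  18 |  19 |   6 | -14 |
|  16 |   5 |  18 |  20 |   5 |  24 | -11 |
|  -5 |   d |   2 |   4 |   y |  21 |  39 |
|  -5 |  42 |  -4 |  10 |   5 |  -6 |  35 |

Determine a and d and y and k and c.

a = 8, d = 4, y = 12, k = 7, c = 3

The known cells in row 3 total 69, leaving 77 − 69 = 8 for the blank.
The known cells in column 2 total 73, leaving 77 − 73 = 4 for the blank.
The known cells in row 6 total 65, leaving 77 − 65 = 12 for the blank.
The known cells in column 5 total 70, leaving 77 − 70 = 7 for the blank.
The known cells in row 1 total 74, leaving 77 − 74 = 3 for the blank.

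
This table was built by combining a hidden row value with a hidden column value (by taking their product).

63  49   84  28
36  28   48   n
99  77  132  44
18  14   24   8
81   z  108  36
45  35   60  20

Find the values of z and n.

Each row is a constant multiple of every other row — this is a multiplication table with the headers hidden.
Row 5 is 81/63 = 9/7 times row 1, so its entry in column 2 is 49 × 9/7 = 63.
Row 2 is 36/63 = 4/7 times row 1, so its entry in column 4 is 28 × 4/7 = 16.

z = 63, n = 16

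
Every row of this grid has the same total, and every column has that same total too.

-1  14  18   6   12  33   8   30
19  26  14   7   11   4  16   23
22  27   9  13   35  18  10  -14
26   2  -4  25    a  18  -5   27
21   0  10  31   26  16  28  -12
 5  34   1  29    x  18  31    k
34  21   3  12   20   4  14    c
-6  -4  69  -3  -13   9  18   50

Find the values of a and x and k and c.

a = 31, x = -2, k = 4, c = 12

Rows 1 and 2 both sum to 120, so that's the common total.
The known cells in row 7 total 108, leaving 120 − 108 = 12 for the blank.
The known cells in row 4 total 89, leaving 120 − 89 = 31 for the blank.
The known cells in column 5 total 122, leaving 120 − 122 = -2 for the blank.
The known cells in row 6 total 116, leaving 120 − 116 = 4 for the blank.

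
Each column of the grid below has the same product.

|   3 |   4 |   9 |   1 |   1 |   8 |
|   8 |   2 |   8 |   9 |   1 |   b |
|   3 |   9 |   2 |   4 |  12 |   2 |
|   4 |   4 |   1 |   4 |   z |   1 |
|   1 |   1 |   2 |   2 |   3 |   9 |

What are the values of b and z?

b = 2, z = 8

Columns 2 and 3 each multiply to 288, so every column has product 288.
Column 6: 8×2×1×9 = 144, so the missing entry is 288 ÷ 144 = 2.
Column 5: 1×1×12×3 = 36, so the missing entry is 288 ÷ 36 = 8.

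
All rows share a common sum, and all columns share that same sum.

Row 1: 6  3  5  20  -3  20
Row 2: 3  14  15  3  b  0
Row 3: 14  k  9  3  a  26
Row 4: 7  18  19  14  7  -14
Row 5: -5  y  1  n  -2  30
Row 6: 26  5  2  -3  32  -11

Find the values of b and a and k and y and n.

Rows 1 and 4 both sum to 51, so that's the common total.
The known cells in column 4 total 37, leaving 51 − 37 = 14 for the blank.
The known cells in row 2 total 35, leaving 51 − 35 = 16 for the blank.
The known cells in column 5 total 50, leaving 51 − 50 = 1 for the blank.
The known cells in row 3 total 53, leaving 51 − 53 = -2 for the blank.
The known cells in row 5 total 38, leaving 51 − 38 = 13 for the blank.

b = 16, a = 1, k = -2, y = 13, n = 14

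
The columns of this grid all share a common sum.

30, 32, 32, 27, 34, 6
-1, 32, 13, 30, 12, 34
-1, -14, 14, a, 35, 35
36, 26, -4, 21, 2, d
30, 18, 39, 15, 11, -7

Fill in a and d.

a = 1, d = 26

Columns 1 and 2 both add up to 94, so every column sums to 94.
Column 4: 27 + 30 + 21 + 15 = 93, so the missing entry is 94 − 93 = 1.
Column 6: 6 + 34 + 35 − 7 = 68, so the missing entry is 94 − 68 = 26.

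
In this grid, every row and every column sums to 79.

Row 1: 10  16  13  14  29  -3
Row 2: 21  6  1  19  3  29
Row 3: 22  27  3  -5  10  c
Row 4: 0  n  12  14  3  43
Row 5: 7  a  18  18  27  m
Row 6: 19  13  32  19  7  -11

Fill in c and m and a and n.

The known cells in row 4 total 72, leaving 79 − 72 = 7 for the blank.
The known cells in row 3 total 57, leaving 79 − 57 = 22 for the blank.
The known cells in column 6 total 80, leaving 79 − 80 = -1 for the blank.
The known cells in row 5 total 69, leaving 79 − 69 = 10 for the blank.

c = 22, m = -1, a = 10, n = 7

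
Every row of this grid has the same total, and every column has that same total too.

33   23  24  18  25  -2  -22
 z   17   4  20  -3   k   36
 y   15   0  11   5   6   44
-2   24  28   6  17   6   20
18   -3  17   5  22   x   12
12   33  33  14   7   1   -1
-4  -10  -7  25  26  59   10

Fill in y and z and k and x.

Rows 1 and 4 both sum to 99, so that's the common total.
The known cells in row 5 total 71, leaving 99 − 71 = 28 for the blank.
The known cells in row 3 total 81, leaving 99 − 81 = 18 for the blank.
The known cells in column 1 total 75, leaving 99 − 75 = 24 for the blank.
The known cells in row 2 total 98, leaving 99 − 98 = 1 for the blank.

y = 18, z = 24, k = 1, x = 28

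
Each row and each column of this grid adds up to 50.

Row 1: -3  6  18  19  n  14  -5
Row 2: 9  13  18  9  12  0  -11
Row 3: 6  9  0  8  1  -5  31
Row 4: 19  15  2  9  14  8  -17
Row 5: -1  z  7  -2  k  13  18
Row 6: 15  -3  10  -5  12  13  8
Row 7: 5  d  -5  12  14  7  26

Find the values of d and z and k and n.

Row 7: 5 − 5 + 12 + 14 + 7 + 26 = 59, so its missing entry is 50 − 59 = -9.
Column 2: 6 + 13 + 9 + 15 − 3 − 9 = 31, so its missing entry is 50 − 31 = 19.
Row 5: -1 + 19 + 7 − 2 + 13 + 18 = 54, so its missing entry is 50 − 54 = -4.
Row 1: -3 + 6 + 18 + 19 + 14 − 5 = 49, so its missing entry is 50 − 49 = 1.

d = -9, z = 19, k = -4, n = 1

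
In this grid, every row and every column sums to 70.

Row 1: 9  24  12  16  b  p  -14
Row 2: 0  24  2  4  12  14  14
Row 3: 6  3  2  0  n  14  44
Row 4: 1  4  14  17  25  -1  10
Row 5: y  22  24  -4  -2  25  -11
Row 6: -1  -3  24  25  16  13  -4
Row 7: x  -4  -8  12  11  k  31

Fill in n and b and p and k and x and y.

The known cells in row 3 total 69, leaving 70 − 69 = 1 for the blank.
The known cells in row 5 total 54, leaving 70 − 54 = 16 for the blank.
The known cells in column 5 total 63, leaving 70 − 63 = 7 for the blank.
The known cells in row 1 total 54, leaving 70 − 54 = 16 for the blank.
The known cells in column 6 total 81, leaving 70 − 81 = -11 for the blank.
The known cells in row 7 total 31, leaving 70 − 31 = 39 for the blank.

n = 1, b = 7, p = 16, k = -11, x = 39, y = 16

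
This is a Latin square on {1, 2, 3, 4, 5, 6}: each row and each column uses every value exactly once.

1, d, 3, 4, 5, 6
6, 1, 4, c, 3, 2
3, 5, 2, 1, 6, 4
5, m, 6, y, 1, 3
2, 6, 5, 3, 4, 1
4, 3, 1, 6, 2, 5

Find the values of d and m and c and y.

For row 1, column 2: row 1 already has {1, 3, 4, 5, 6}; that leaves 2.
For row 2, column 4: row 2 already has {1, 2, 3, 4, 6}; that leaves 5.
Cell (4,4): column 4 already has {1, 3, 4, 5, 6} → 2.
For row 4, column 2: row 4 already has {1, 2, 3, 5, 6}; that leaves 4.

d = 2, m = 4, c = 5, y = 2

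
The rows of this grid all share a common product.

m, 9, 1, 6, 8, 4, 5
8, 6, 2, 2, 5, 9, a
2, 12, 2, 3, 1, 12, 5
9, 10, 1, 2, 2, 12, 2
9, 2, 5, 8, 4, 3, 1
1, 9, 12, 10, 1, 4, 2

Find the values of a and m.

Rows 5 and 6 each multiply to 8640, so every row has product 8640.
Row 2: 8×6×2×2×5×9 = 8640, so the missing entry is 8640 ÷ 8640 = 1.
Row 1: 9×1×6×8×4×5 = 8640, so the missing entry is 8640 ÷ 8640 = 1.

a = 1, m = 1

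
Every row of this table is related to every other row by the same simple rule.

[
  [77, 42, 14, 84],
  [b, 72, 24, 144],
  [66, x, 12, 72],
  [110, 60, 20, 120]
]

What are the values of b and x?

Each row is a constant multiple of every other row — this is a multiplication table with the headers hidden.
Row 2 is 144/84 = 12/7 times row 1, so its entry in column 1 is 77 × 12/7 = 132.
Row 3 is 72/84 = 6/7 times row 1, so its entry in column 2 is 42 × 6/7 = 36.

b = 132, x = 36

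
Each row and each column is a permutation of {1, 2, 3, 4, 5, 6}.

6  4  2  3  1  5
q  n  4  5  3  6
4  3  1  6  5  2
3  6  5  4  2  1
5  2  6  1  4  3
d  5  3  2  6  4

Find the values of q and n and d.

q = 2, n = 1, d = 1

For row 2, column 2: column 2 already has {2, 3, 4, 5, 6}; that leaves 1.
For row 2, column 1: row 2 already has {1, 3, 4, 5, 6}; that leaves 2.
Cell (6,1): row 6 already has {2, 3, 4, 5, 6} → 1.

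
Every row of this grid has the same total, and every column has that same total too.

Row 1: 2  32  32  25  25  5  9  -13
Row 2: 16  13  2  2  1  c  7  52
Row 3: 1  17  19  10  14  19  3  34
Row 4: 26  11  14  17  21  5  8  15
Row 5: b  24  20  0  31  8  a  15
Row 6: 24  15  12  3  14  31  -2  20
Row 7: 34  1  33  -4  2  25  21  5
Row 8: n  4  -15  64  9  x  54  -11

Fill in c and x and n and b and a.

c = 24, x = 0, n = 12, b = 2, a = 17

Rows 1 and 3 both sum to 117, so that's the common total.
Row 2 has 16 + 13 + 2 + 2 + 1 + 7 + 52 = 93; the blank must be 117 − 93 = 24.
Column 7 has 9 + 7 + 3 + 8 − 2 + 21 + 54 = 100; the blank must be 117 − 100 = 17.
Row 5 has 24 + 20 + 0 + 31 + 8 + 17 + 15 = 115; the blank must be 117 − 115 = 2.
Column 1 has 2 + 16 + 1 + 26 + 2 + 24 + 34 = 105; the blank must be 117 − 105 = 12.
Row 8 has 12 + 4 − 15 + 64 + 9 + 54 − 11 = 117; the blank must be 117 − 117 = 0.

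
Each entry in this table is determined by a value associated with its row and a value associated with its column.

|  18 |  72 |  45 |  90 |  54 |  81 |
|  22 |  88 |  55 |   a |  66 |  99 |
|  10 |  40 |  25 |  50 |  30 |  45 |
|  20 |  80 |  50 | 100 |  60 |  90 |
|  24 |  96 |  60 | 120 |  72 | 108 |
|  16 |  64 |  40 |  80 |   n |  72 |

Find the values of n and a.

Each row is a constant multiple of every other row — this is a multiplication table with the headers hidden.
Row 6 is 64/72 = 8/9 times row 1, so its entry in column 5 is 54 × 8/9 = 48.
Row 2 is 88/72 = 11/9 times row 1, so its entry in column 4 is 90 × 11/9 = 110.

n = 48, a = 110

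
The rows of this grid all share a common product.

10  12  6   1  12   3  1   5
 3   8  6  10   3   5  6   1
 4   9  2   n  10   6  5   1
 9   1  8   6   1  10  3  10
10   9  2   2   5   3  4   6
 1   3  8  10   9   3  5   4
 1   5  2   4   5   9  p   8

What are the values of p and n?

Rows 2 and 6 each multiply to 129600, so every row has product 129600.
Row 7: 1×5×2×4×5×9×8 = 14400, so the missing entry is 129600 ÷ 14400 = 9.
Row 3: 4×9×2×10×6×5×1 = 21600, so the missing entry is 129600 ÷ 21600 = 6.

p = 9, n = 6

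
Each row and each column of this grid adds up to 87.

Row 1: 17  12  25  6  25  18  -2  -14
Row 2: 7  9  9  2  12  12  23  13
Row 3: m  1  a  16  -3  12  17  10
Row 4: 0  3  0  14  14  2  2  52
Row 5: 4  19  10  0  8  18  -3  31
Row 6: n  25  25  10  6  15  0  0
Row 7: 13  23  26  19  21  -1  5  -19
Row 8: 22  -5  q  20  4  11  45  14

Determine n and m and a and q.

n = 6, m = 18, a = 16, q = -24

Row 6 has 25 + 25 + 10 + 6 + 15 + 0 + 0 = 81; the blank must be 87 − 81 = 6.
Column 1 has 17 + 7 + 0 + 4 + 6 + 13 + 22 = 69; the blank must be 87 − 69 = 18.
Row 8 has 22 − 5 + 20 + 4 + 11 + 45 + 14 = 111; the blank must be 87 − 111 = -24.
Row 3 has 18 + 1 + 16 − 3 + 12 + 17 + 10 = 71; the blank must be 87 − 71 = 16.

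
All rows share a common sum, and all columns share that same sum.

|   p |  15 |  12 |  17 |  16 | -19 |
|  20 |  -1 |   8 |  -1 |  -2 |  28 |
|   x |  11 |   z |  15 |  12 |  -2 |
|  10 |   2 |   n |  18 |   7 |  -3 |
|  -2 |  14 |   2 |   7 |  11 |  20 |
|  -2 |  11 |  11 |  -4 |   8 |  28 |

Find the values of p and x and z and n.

p = 11, x = 15, z = 1, n = 18

Rows 2 and 5 both sum to 52, so that's the common total.
The known cells in row 4 total 34, leaving 52 − 34 = 18 for the blank.
The known cells in column 3 total 51, leaving 52 − 51 = 1 for the blank.
The known cells in row 3 total 37, leaving 52 − 37 = 15 for the blank.
The known cells in row 1 total 41, leaving 52 − 41 = 11 for the blank.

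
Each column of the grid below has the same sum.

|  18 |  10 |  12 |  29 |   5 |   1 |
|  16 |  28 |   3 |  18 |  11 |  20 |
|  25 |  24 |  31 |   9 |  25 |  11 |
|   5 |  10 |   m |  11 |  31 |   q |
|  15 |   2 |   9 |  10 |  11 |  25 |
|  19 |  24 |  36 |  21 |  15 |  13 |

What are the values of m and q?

m = 7, q = 28

Column 4 sums to 98 and so does column 5; that's the common total.
In column 3 the known cells total 91, leaving 98 − 91 = 7.
In column 6 the known cells total 70, leaving 98 − 70 = 28.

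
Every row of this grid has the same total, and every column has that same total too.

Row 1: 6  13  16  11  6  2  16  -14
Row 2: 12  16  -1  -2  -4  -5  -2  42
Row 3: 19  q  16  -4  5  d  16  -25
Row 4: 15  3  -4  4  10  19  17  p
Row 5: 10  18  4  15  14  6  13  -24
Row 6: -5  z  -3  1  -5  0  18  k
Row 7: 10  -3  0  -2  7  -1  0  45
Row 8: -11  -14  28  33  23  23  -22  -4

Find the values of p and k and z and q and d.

p = -8, k = 44, z = 6, q = 17, d = 12

Rows 1 and 2 both sum to 56, so that's the common total.
Row 4 has 15 + 3 − 4 + 4 + 10 + 19 + 17 = 64; the blank must be 56 − 64 = -8.
Column 8 has -14 + 42 − 25 − 8 − 24 + 45 − 4 = 12; the blank must be 56 − 12 = 44.
Row 6 has -5 − 3 + 1 − 5 + 0 + 18 + 44 = 50; the blank must be 56 − 50 = 6.
Column 2 has 13 + 16 + 3 + 18 + 6 − 3 − 14 = 39; the blank must be 56 − 39 = 17.
Row 3 has 19 + 17 + 16 − 4 + 5 + 16 − 25 = 44; the blank must be 56 − 44 = 12.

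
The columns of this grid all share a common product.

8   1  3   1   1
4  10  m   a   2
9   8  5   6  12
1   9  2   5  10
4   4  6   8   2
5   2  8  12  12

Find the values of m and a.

Columns 1 and 2 each multiply to 5760, so every column has product 5760.
Column 3: 3×5×2×6×8 = 1440, so the missing entry is 5760 ÷ 1440 = 4.
Column 4: 1×6×5×8×12 = 2880, so the missing entry is 5760 ÷ 2880 = 2.

m = 4, a = 2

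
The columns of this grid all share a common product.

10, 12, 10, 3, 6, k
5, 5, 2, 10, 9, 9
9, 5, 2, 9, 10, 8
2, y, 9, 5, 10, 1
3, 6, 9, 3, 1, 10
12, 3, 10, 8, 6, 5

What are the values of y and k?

y = 6, k = 9

Columns 1 and 3 each multiply to 32400, so every column has product 32400.
Column 2: 12×5×5×6×3 = 5400, so the missing entry is 32400 ÷ 5400 = 6.
Column 6: 9×8×1×10×5 = 3600, so the missing entry is 32400 ÷ 3600 = 9.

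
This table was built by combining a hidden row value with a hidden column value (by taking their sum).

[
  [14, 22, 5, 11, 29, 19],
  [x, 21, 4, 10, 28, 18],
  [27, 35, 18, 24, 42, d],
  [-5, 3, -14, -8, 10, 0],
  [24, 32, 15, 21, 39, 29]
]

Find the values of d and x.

The difference between any two rows is the same in every column — this is an addition table with the headers hidden.
Row 3 minus row 1 is 18 − 5 = 13, so its entry in column 6 is 19 + 13 = 32.
Row 2 minus row 1 is 4 − 5 = -1, so its entry in column 1 is 14 + (-1) = 13.

d = 32, x = 13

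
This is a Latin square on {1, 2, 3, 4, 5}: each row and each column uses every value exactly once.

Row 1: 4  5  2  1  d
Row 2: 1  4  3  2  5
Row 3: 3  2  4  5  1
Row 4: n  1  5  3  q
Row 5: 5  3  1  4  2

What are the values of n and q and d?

At (row 1, col 5): row 1 already has {1, 2, 4, 5}, so the value is 3.
Cell (4,5): column 5 already has {1, 2, 3, 5} → 4.
Cell (4,1): row 4 already has {1, 3, 4, 5} → 2.

n = 2, q = 4, d = 3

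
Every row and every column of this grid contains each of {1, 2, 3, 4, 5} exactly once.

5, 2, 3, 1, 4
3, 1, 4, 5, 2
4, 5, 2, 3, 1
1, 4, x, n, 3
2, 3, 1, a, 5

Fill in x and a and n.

x = 5, a = 4, n = 2

For row 4, column 3: column 3 already has {1, 2, 3, 4}; that leaves 5.
Cell (4,4): row 4 already has {1, 3, 4, 5} → 2.
Cell (5,4): row 5 already has {1, 2, 3, 5} → 4.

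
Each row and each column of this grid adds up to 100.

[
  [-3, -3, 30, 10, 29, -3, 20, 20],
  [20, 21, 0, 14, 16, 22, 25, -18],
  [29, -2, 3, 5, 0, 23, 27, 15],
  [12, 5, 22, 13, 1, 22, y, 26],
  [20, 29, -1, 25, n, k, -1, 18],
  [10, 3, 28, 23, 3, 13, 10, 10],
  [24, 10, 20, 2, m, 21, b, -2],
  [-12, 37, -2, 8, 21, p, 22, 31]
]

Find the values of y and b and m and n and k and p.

y = -1, b = -2, m = 27, n = 3, k = 7, p = -5

Row 4: 12 + 5 + 22 + 13 + 1 + 22 + 26 = 101, so its missing entry is 100 − 101 = -1.
Column 7: 20 + 25 + 27 − 1 − 1 + 10 + 22 = 102, so its missing entry is 100 − 102 = -2.
Row 7: 24 + 10 + 20 + 2 + 21 − 2 − 2 = 73, so its missing entry is 100 − 73 = 27.
Column 5: 29 + 16 + 0 + 1 + 3 + 27 + 21 = 97, so its missing entry is 100 − 97 = 3.
Row 5: 20 + 29 − 1 + 25 + 3 − 1 + 18 = 93, so its missing entry is 100 − 93 = 7.
Row 8: -12 + 37 − 2 + 8 + 21 + 22 + 31 = 105, so its missing entry is 100 − 105 = -5.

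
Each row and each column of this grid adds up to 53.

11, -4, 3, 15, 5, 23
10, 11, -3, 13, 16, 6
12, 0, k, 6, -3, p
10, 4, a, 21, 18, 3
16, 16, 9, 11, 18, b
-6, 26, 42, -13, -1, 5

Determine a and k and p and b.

a = -3, k = 5, p = 33, b = -17

The known cells in row 5 total 70, leaving 53 − 70 = -17 for the blank.
The known cells in row 4 total 56, leaving 53 − 56 = -3 for the blank.
The known cells in column 6 total 20, leaving 53 − 20 = 33 for the blank.
The known cells in row 3 total 48, leaving 53 − 48 = 5 for the blank.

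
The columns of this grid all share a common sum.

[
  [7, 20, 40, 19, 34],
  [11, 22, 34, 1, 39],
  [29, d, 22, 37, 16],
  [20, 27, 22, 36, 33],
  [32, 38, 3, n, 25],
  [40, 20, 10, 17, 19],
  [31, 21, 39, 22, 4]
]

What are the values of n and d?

n = 38, d = 22

The complete columns each total 170.
Column 4 is missing 170 − 132 = 38 (since 19 + 1 + 37 + 36 + 17 + 22 = 132).
Column 2 is missing 170 − 148 = 22 (since 20 + 22 + 27 + 38 + 20 + 21 = 148).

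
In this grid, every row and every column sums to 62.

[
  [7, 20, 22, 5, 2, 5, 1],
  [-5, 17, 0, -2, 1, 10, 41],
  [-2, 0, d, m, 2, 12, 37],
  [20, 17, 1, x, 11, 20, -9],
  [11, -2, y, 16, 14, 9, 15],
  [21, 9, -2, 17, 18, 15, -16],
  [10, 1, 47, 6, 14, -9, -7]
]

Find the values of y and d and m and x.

The known cells in row 4 total 60, leaving 62 − 60 = 2 for the blank.
The known cells in column 4 total 44, leaving 62 − 44 = 18 for the blank.
The known cells in row 5 total 63, leaving 62 − 63 = -1 for the blank.
The known cells in row 3 total 67, leaving 62 − 67 = -5 for the blank.

y = -1, d = -5, m = 18, x = 2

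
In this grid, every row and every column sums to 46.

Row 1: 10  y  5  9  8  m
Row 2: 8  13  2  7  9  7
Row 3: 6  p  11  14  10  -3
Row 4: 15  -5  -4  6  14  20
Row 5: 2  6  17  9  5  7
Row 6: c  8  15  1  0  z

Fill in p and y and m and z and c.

p = 8, y = 16, m = -2, z = 17, c = 5

Row 3 has 6 + 11 + 14 + 10 − 3 = 38; the blank must be 46 − 38 = 8.
Column 2 has 13 + 8 − 5 + 6 + 8 = 30; the blank must be 46 − 30 = 16.
Column 1 has 10 + 8 + 6 + 15 + 2 = 41; the blank must be 46 − 41 = 5.
Row 6 has 5 + 8 + 15 + 1 + 0 = 29; the blank must be 46 − 29 = 17.
Row 1 has 10 + 16 + 5 + 9 + 8 = 48; the blank must be 46 − 48 = -2.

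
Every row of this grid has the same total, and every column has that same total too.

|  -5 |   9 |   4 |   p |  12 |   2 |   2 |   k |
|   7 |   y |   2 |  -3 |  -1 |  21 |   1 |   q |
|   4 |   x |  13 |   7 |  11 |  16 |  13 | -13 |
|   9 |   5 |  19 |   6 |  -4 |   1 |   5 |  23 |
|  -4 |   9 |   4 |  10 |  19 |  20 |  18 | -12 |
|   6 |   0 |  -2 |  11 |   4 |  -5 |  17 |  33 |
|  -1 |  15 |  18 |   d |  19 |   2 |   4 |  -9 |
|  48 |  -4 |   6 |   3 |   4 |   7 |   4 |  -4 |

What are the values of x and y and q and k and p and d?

Rows 4 and 5 both sum to 64, so that's the common total.
Row 3 has 4 + 13 + 7 + 11 + 16 + 13 − 13 = 51; the blank must be 64 − 51 = 13.
Column 2 has 9 + 13 + 5 + 9 + 0 + 15 − 4 = 47; the blank must be 64 − 47 = 17.
Row 2 has 7 + 17 + 2 − 3 − 1 + 21 + 1 = 44; the blank must be 64 − 44 = 20.
Column 8 has 20 − 13 + 23 − 12 + 33 − 9 − 4 = 38; the blank must be 64 − 38 = 26.
Row 1 has -5 + 9 + 4 + 12 + 2 + 2 + 26 = 50; the blank must be 64 − 50 = 14.
Row 7 has -1 + 15 + 18 + 19 + 2 + 4 − 9 = 48; the blank must be 64 − 48 = 16.

x = 13, y = 17, q = 20, k = 26, p = 14, d = 16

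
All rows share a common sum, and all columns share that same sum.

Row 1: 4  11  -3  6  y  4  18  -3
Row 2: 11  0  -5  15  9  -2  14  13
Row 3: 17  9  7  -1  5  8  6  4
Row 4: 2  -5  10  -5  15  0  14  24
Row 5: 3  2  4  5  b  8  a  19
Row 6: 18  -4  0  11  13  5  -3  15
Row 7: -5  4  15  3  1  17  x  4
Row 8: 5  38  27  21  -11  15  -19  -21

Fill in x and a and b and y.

Rows 2 and 3 both sum to 55, so that's the common total.
Row 7: -5 + 4 + 15 + 3 + 1 + 17 + 4 = 39, so its missing entry is 55 − 39 = 16.
Column 7: 18 + 14 + 6 + 14 − 3 + 16 − 19 = 46, so its missing entry is 55 − 46 = 9.
Row 1: 4 + 11 − 3 + 6 + 4 + 18 − 3 = 37, so its missing entry is 55 − 37 = 18.
Row 5: 3 + 2 + 4 + 5 + 8 + 9 + 19 = 50, so its missing entry is 55 − 50 = 5.

x = 16, a = 9, b = 5, y = 18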